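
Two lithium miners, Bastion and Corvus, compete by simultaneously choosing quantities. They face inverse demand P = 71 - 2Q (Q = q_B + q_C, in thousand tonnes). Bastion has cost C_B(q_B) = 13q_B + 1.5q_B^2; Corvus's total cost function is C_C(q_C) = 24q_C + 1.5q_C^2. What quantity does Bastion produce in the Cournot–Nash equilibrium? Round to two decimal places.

Bastion's profit: π_B = (71 - 2Q)q_B - (13q_B + (3/2)q_B²). Setting ∂π_B/∂q_B = 0: 58 - 7q_B - 2(q_C) = 0.
Corvus's first-order condition: 47 - 7q_C - 2(q_B) = 0.
Best responses: q_B = (58 - 2q_C)/7, q_C = (47 - 2q_B)/7.
Substituting one into the other gives q_B = 104/15 and q_C = 71/15.

6.93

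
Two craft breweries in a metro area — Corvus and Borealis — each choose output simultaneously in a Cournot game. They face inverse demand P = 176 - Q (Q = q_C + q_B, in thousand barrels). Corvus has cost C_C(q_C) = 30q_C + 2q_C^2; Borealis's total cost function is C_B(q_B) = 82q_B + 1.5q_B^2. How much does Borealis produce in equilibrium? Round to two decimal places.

14.41

Corvus's profit: π_C = (176 - Q)q_C - (30q_C + 2q_C²). Setting ∂π_C/∂q_C = 0: 146 - 6q_C - (q_B) = 0.
Borealis's first-order condition: 94 - 5q_B - (q_C) = 0.
So q_C = (146 - q_B)/6 and q_B = (94 - q_C)/5.
Solving the pair: q_C = 636/29, q_B = 418/29.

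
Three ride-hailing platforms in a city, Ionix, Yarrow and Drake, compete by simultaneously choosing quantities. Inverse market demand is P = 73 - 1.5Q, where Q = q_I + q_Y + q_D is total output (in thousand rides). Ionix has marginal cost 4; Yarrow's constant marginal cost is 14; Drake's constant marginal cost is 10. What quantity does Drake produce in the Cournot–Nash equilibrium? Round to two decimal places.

10.17

Ionix's profit: π_I = (73 - 1.5Q)q_I - (4q_I). Setting ∂π_I/∂q_I = 0: 69 - 3q_I - (3/2)(q_Y + q_D) = 0.
Yarrow's profit: π_Y = (73 - 1.5Q)q_Y - (14q_Y). Setting ∂π_Y/∂q_Y = 0: 59 - 3q_Y - (3/2)(q_I + q_D) = 0.
Drake's first-order condition: 63 - 3q_D - (3/2)(q_I + q_Y) = 0.
Adding the 3 first-order conditions: 191 − 6Q = 0, so Q = 191/6.
Back-substituting: q_I = (69 − 191/4)/(3/2) = 85/6, q_Y = (59 − 191/4)/(3/2) = 15/2, q_D = (63 − 191/4)/(3/2) = 61/6.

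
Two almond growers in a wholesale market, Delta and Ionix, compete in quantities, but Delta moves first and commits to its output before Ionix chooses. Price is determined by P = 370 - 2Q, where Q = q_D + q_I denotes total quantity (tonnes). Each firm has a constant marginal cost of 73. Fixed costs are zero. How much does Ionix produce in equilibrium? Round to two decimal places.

37.13

The follower Ionix best-responds to any q_D: π_I = (370 - 2Q)q_I - 73q_I.
∂π_I/∂q_I = 297 - 2q_D - 4q_I = 0 gives the reaction function q_I = (297 - 2q_D)/4.
The leader anticipates this reaction. Substituting into P = 370 - 2Q gives P = 443/2 - q_D, so π_D = (443/2 - q_D)q_D - 73q_D.
The leader's first-order condition 297/2 - 2q_D = 0 yields q_D = 297/4.
Then q_I = (297 - 2·(297/4))/4 = 297/8.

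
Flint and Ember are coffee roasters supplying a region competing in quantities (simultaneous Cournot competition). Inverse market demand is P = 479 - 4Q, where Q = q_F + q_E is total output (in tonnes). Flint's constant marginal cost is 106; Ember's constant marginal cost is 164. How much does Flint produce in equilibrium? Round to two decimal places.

35.92

Flint's profit: π_F = (479 - 4Q)q_F - (106q_F). Setting ∂π_F/∂q_F = 0: 373 - 8q_F - 4(q_E) = 0.
Ember's first-order condition: 315 - 8q_E - 4(q_F) = 0.
So q_F = (373 - 4q_E)/8 and q_E = (315 - 4q_F)/8.
Solving the pair: q_F = 431/12, q_E = 257/12.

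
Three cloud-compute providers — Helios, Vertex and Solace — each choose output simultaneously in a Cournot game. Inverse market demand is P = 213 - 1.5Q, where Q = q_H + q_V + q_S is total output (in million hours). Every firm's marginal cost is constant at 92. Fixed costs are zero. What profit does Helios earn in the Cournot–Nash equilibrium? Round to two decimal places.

610.04

Each firm earns π_i = (213 - 1.5Q)q_i - 92q_i.
First-order condition (treating rivals' output as given): 121 - 3q_i - (3/2)·Σ_{j≠i} q_j = 0.
By symmetry each firm produces the same amount; substituting Σ_{j≠i} q_j = 2q_i yields q_i = 121/6.
Price P = 213 - (3/2)·(121/2) = 489/4.
Helios's profit: (489/4 - 92)·(121/6) = 610.0417.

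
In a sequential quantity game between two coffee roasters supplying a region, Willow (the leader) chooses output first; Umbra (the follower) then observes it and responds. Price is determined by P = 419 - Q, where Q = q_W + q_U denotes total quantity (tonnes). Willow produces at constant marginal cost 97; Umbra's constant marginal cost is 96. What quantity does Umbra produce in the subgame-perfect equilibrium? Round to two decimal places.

81.25

Solve by backward induction. Given q_W, the follower Umbra maximises π_U = (419 - q_W - q_U)q_U - 96q_U.
Follower FOC: 323 - q_W - 2q_U = 0, so q_U(q_W) = (323 - q_W)/2.
The leader anticipates this reaction. Substituting into P = 419 - Q gives P = 515/2 - (1/2)q_W, so π_W = (515/2 - (1/2)q_W)q_W - 97q_W.
Leader FOC: 321/2 - q_W = 0, so q_W = 321/2.
Then q_U = (323 - 321/2)/2 = 325/4.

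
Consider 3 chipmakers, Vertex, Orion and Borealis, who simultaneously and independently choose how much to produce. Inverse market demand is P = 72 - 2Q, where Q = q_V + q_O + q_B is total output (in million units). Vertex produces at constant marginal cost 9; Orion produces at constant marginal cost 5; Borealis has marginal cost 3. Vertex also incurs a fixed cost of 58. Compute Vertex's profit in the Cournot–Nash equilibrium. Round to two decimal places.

29.78

Vertex's profit: π_V = (72 - 2Q)q_V - (9q_V). Setting ∂π_V/∂q_V = 0: 63 - 4q_V - 2(q_O + q_B) = 0.
Orion's first-order condition: 67 - 4q_O - 2(q_V + q_B) = 0.
Borealis's profit: π_B = (72 - 2Q)q_B - (3q_B). Setting ∂π_B/∂q_B = 0: 69 - 4q_B - 2(q_V + q_O) = 0.
Summing all 3 equations gives 199 − 8Q = 0, hence Q = 199/8.
Back-substituting: q_V = (63 − 199/4)/2 = 53/8, q_O = (67 − 199/4)/2 = 69/8, q_B = (69 − 199/4)/2 = 77/8.
Price P = 72 - 2·(199/8) = 89/4.
Vertex's profit: (89/4 - 9)·(53/8) - 58 = 953/32.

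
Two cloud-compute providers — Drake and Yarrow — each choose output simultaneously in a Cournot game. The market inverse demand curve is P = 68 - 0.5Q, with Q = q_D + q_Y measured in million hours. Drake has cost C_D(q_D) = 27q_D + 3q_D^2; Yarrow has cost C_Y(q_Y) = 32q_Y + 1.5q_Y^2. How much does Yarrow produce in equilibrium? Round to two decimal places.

Drake's profit: π_D = (68 - 0.5Q)q_D - (27q_D + 3q_D²). Setting ∂π_D/∂q_D = 0: 41 - 7q_D - (1/2)(q_Y) = 0.
Yarrow's first-order condition: 36 - 4q_Y - (1/2)(q_D) = 0.
Best responses: q_D = (41 - (1/2)q_Y)/7, q_Y = (36 - (1/2)q_D)/4.
Substituting one into the other gives q_D = 584/111 and q_Y = 926/111.

8.34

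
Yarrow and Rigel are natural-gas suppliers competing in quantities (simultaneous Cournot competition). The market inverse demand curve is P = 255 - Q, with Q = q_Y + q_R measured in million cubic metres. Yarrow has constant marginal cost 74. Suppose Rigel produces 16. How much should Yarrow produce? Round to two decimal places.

82.50

With the rival's output fixed at 16, Yarrow's profit is π_Y = (255 - 16 - q_Y)q_Y - (74q_Y) = (239 - q_Y)q_Y - (74q_Y).
∂π_Y/∂q_Y = 165 - 2q_Y = 0, so q_Y = 165/2.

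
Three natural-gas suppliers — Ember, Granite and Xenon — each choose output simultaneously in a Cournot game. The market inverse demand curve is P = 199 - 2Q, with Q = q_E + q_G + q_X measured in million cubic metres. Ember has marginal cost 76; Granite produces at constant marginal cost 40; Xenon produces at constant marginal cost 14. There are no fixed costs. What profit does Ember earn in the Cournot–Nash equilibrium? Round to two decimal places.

Ember's profit: π_E = (199 - 2Q)q_E - (76q_E). Setting ∂π_E/∂q_E = 0: 123 - 4q_E - 2(q_G + q_X) = 0.
Granite's profit: π_G = (199 - 2Q)q_G - (40q_G). Setting ∂π_G/∂q_G = 0: 159 - 4q_G - 2(q_E + q_X) = 0.
Xenon's first-order condition: 185 - 4q_X - 2(q_E + q_G) = 0.
Adding the 3 first-order conditions: 467 − 8Q = 0, so Q = 467/8.
Back-substituting: q_E = (123 − 467/4)/2 = 25/8, q_G = (159 − 467/4)/2 = 169/8, q_X = (185 − 467/4)/2 = 273/8.
Price P = 199 - 2·(467/8) = 329/4.
Ember's profit: (329/4 - 76)·(25/8) = 625/32.

19.53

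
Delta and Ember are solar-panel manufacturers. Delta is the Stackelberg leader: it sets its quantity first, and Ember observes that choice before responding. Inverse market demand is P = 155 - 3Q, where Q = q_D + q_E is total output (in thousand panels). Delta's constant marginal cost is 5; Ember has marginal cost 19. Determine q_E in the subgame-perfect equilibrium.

Solve by backward induction. Given q_D, the follower Ember maximises π_E = (155 - 3q_D - 3q_E)q_E - 19q_E.
Follower FOC: 136 - 3q_D - 6q_E = 0, so q_E(q_D) = (136 - 3q_D)/6.
Delta substitutes q_E(q_D) into its own profit: π_D = q_D(155 - 3q_D - (136 - 3q_D)/2) - 5q_D = (87 - (3/2)q_D)q_D - 5q_D.
The leader's first-order condition 82 - 3q_D = 0 yields q_D = 82/3.
Then q_E = (136 - 3·(82/3))/6 = 9.

9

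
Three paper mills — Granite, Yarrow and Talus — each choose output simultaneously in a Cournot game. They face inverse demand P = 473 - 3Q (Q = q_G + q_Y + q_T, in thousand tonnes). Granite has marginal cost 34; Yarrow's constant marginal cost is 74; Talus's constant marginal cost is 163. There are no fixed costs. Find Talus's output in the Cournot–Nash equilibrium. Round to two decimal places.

7.67

Granite's profit: π_G = (473 - 3Q)q_G - (34q_G). Setting ∂π_G/∂q_G = 0: 439 - 6q_G - 3(q_Y + q_T) = 0.
Yarrow's first-order condition: 399 - 6q_Y - 3(q_G + q_T) = 0.
Talus's first-order condition: 310 - 6q_T - 3(q_G + q_Y) = 0.
Adding the 3 conditions: 1148 − 6Q − 6Q = 0, i.e. Q = 287/3.
Back-substituting: q_G = (439 − 287)/3 = 152/3, q_Y = (399 − 287)/3 = 112/3, q_T = (310 − 287)/3 = 23/3.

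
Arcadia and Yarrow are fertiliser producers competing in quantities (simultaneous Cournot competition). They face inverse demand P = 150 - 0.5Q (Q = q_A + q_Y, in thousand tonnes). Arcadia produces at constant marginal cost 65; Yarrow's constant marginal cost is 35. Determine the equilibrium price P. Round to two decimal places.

Arcadia's profit: π_A = (150 - 0.5Q)q_A - (65q_A). Setting ∂π_A/∂q_A = 0: 85 - q_A - (1/2)(q_Y) = 0.
Yarrow's first-order condition: 115 - q_Y - (1/2)(q_A) = 0.
Best responses: q_A = (85 - (1/2)q_Y), q_Y = (115 - (1/2)q_A).
Solving the pair: q_A = 110/3, q_Y = 290/3.
Total output Q = 400/3, so price P = 150 - (1/2)·(400/3) = 250/3.

83.33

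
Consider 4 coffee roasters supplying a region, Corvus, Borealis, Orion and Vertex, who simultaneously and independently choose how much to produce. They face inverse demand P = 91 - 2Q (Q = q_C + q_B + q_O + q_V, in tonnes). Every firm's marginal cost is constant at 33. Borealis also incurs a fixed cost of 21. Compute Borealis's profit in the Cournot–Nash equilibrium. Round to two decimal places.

Each firm earns π_i = (91 - 2Q)q_i - 33q_i.
Setting ∂π_i/∂q_i = 0 with rivals' quantities fixed: 58 - 4q_i - 2·Σ_{j≠i} q_j = 0.
With identical firms every q_j equals q_i, so Σ_{j≠i} q_j = 3q_i and 58 = 10q_i, giving q_i = 29/5.
Price P = 91 - 2·(116/5) = 223/5.
Borealis's profit: (223/5 - 33)·(29/5) - 21 = 1157/25.

46.28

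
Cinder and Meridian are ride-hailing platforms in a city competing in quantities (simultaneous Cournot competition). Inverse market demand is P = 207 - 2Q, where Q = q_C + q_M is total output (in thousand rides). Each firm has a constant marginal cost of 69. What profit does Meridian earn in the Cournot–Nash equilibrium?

1058

A representative firm's profit is π_i = q_i(207 - 2Q) - 69q_i.
First-order condition (treating rivals' output as given): 138 - 4q_i - 2q_j = 0.
By symmetry each firm produces the same amount; substituting q_j = q_i yields q_i = 138/6 = 23.
Price P = 207 - 2·46 = 115.
Meridian's profit: (115 - 69)·23 = 1058.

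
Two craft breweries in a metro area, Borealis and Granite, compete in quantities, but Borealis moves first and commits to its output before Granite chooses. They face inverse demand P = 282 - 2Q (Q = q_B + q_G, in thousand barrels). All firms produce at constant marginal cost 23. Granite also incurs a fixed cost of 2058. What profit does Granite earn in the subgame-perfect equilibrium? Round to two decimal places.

38.28

Solve by backward induction. Given q_B, the follower Granite maximises π_G = (282 - 2q_B - 2q_G)q_G - 23q_G.
Follower FOC: 259 - 2q_B - 4q_G = 0, so q_G(q_B) = (259 - 2q_B)/4.
The leader anticipates this reaction. Substituting into P = 282 - 2Q gives P = 305/2 - q_B, so π_B = (305/2 - q_B)q_B - 23q_B.
The leader's first-order condition 259/2 - 2q_B = 0 yields q_B = 259/4.
Then q_G = (259 - 2·(259/4))/4 = 259/8.
Price P = 282 - 2·(777/8) = 351/4.
Granite's profit: (351/4 - 23)·(259/8) - 2058 = 1225/32.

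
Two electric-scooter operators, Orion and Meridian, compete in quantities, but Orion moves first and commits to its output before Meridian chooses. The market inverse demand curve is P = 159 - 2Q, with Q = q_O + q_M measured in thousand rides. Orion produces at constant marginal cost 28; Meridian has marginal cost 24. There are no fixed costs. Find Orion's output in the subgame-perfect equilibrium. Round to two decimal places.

31.75

Solve by backward induction. Given q_O, the follower Meridian maximises π_M = (159 - 2q_O - 2q_M)q_M - 24q_M.
Setting the follower's marginal profit to zero, 135 - 2q_O - 4q_M = 0, i.e. q_M = (135 - 2q_O)/4.
The leader anticipates this reaction. Substituting into P = 159 - 2Q gives P = 183/2 - q_O, so π_O = (183/2 - q_O)q_O - 28q_O.
Maximising: ∂π_O/∂q_O = 127/2 - 2q_O = 0, giving q_O = 127/4.
Then q_M = (135 - 2·(127/4))/4 = 143/8.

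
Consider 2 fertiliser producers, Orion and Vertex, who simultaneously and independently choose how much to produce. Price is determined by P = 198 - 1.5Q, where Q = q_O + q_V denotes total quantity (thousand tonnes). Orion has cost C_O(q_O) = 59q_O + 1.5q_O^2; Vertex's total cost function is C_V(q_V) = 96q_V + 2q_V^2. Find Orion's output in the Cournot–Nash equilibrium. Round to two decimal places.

20.63

Orion's profit: π_O = (198 - 1.5Q)q_O - (59q_O + (3/2)q_O²). Setting ∂π_O/∂q_O = 0: 139 - 6q_O - (3/2)(q_V) = 0.
Vertex's first-order condition: 102 - 7q_V - (3/2)(q_O) = 0.
Best responses: q_O = (139 - (3/2)q_V)/6, q_V = (102 - (3/2)q_O)/7.
Substituting one into the other gives q_O = 20.6289 and q_V = 538/53.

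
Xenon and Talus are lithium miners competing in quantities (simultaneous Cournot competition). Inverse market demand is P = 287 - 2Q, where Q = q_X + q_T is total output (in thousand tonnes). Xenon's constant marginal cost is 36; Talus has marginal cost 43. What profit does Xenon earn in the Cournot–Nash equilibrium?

3698

Xenon's profit: π_X = (287 - 2Q)q_X - (36q_X). Setting ∂π_X/∂q_X = 0: 251 - 4q_X - 2(q_T) = 0.
Talus's first-order condition: 244 - 4q_T - 2(q_X) = 0.
Best responses: q_X = (251 - 2q_T)/4, q_T = (244 - 2q_X)/4.
Substituting one into the other gives q_X = 43 and q_T = 79/2.
Price P = 287 - 2·(165/2) = 122.
Xenon's profit: (122 - 36)·43 = 3698.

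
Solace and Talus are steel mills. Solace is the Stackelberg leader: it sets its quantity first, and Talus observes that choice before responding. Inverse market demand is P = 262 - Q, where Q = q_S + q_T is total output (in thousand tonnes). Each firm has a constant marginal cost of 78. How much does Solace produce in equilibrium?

The follower Talus best-responds to any q_S: π_T = (262 - Q)q_T - 78q_T.
Follower FOC: 184 - q_S - 2q_T = 0, so q_T(q_S) = (184 - q_S)/2.
Solace substitutes q_T(q_S) into its own profit: π_S = q_S(262 - q_S - (184 - q_S)/2) - 78q_S = (170 - (1/2)q_S)q_S - 78q_S.
Maximising: ∂π_S/∂q_S = 92 - q_S = 0, giving q_S = 92.
Then q_T = (184 - 92)/2 = 46.

92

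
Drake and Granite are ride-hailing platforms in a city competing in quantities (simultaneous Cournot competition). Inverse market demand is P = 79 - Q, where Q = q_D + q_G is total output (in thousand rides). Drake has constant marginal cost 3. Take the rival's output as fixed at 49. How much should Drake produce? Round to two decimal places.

With the rival's output fixed at 49, Drake's profit is π_D = (79 - 49 - q_D)q_D - (3q_D) = (30 - q_D)q_D - (3q_D).
∂π_D/∂q_D = 27 - 2q_D = 0, so q_D = 27/2.

13.50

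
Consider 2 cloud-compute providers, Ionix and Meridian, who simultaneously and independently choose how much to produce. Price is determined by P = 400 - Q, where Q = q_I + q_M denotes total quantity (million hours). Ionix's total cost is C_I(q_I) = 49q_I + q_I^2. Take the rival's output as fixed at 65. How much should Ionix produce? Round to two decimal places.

With the rival's output fixed at 65, Ionix's profit is π_I = (400 - 65 - q_I)q_I - (49q_I + q_I²) = (335 - q_I)q_I - (49q_I + q_I²).
∂π_I/∂q_I = 286 - 4q_I = 0, so q_I = 143/2.

71.50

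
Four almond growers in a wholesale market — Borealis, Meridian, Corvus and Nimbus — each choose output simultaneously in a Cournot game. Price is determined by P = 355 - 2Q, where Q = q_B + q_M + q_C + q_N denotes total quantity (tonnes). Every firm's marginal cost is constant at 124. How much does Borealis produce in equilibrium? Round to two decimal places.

Each firm earns π_i = (355 - 2Q)q_i - 124q_i.
Setting ∂π_i/∂q_i = 0 with rivals' quantities fixed: 231 - 4q_i - 2·Σ_{j≠i} q_j = 0.
By symmetry each firm produces the same amount; substituting Σ_{j≠i} q_j = 3q_i yields q_i = 231/10.

23.10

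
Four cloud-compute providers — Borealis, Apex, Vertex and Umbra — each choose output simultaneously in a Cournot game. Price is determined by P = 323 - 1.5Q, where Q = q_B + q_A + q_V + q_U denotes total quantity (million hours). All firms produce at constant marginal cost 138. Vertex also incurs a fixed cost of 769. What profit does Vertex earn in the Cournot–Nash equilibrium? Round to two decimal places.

143.67

A representative firm's profit is π_i = q_i(323 - 1.5Q) - 138q_i.
Setting ∂π_i/∂q_i = 0 with rivals' quantities fixed: 185 - 3q_i - (3/2)·Σ_{j≠i} q_j = 0.
By symmetry each firm produces the same amount; substituting Σ_{j≠i} q_j = 3q_i yields q_i = 185/(15/2) = 74/3.
Price P = 323 - (3/2)·(296/3) = 175.
Vertex's profit: (175 - 138)·(74/3) - 769 = 431/3.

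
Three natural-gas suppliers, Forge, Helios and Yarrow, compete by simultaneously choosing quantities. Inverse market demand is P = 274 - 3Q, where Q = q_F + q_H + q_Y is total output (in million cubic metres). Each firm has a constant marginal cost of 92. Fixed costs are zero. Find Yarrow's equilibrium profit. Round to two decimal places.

690.08

A representative firm's profit is π_i = q_i(274 - 3Q) - 92q_i.
Setting ∂π_i/∂q_i = 0 with rivals' quantities fixed: 182 - 6q_i - 3·Σ_{j≠i} q_j = 0.
With identical firms every q_j equals q_i, so Σ_{j≠i} q_j = 2q_i and 182 = 12q_i, giving q_i = 91/6.
Price P = 274 - 3·(91/2) = 275/2.
Yarrow's profit: (275/2 - 92)·(91/6) = 690.0833.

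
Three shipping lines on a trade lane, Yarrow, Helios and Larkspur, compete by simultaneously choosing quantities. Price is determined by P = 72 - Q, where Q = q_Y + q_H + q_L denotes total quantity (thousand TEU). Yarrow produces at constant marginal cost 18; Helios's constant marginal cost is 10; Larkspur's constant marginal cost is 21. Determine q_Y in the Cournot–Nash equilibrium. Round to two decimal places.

12.25

Yarrow's profit: π_Y = (72 - Q)q_Y - (18q_Y). Setting ∂π_Y/∂q_Y = 0: 54 - 2q_Y - (q_H + q_L) = 0.
Helios's first-order condition: 62 - 2q_H - (q_Y + q_L) = 0.
Larkspur's profit: π_L = (72 - Q)q_L - (21q_L). Setting ∂π_L/∂q_L = 0: 51 - 2q_L - (q_Y + q_H) = 0.
Summing all 3 equations gives 167 − 4Q = 0, hence Q = 167/4.
Back-substituting: q_Y = (54 − 167/4) = 49/4, q_H = (62 − 167/4) = 81/4, q_L = (51 − 167/4) = 37/4.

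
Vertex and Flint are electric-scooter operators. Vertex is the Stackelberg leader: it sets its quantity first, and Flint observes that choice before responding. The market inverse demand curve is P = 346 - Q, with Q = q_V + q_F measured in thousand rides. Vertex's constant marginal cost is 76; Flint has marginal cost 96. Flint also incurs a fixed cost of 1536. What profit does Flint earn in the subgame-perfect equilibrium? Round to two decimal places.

1220.25

Solve by backward induction. Given q_V, the follower Flint maximises π_F = (346 - q_V - q_F)q_F - 96q_F.
∂π_F/∂q_F = 250 - q_V - 2q_F = 0 gives the reaction function q_F = (250 - q_V)/2.
The leader anticipates this reaction. Substituting into P = 346 - Q gives P = 221 - (1/2)q_V, so π_V = (221 - (1/2)q_V)q_V - 76q_V.
Maximising: ∂π_V/∂q_V = 145 - q_V = 0, giving q_V = 145.
Then q_F = (250 - 145)/2 = 105/2.
Price P = 346 - 395/2 = 297/2.
Flint's profit: (297/2 - 96)·(105/2) - 1536 = 1220.2500.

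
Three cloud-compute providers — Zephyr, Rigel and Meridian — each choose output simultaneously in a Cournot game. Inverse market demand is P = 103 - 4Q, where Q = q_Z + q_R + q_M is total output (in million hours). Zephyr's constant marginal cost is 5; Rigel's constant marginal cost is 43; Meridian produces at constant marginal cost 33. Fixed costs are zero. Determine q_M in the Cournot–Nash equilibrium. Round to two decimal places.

Zephyr's profit: π_Z = (103 - 4Q)q_Z - (5q_Z). Setting ∂π_Z/∂q_Z = 0: 98 - 8q_Z - 4(q_R + q_M) = 0.
Rigel's first-order condition: 60 - 8q_R - 4(q_Z + q_M) = 0.
Meridian's profit: π_M = (103 - 4Q)q_M - (33q_M). Setting ∂π_M/∂q_M = 0: 70 - 8q_M - 4(q_Z + q_R) = 0.
Adding the 3 first-order conditions: 228 − 16Q = 0, so Q = 57/4.
Back-substituting: q_Z = (98 − 57)/4 = 41/4, q_R = (60 − 57)/4 = 3/4, q_M = (70 − 57)/4 = 13/4.

3.25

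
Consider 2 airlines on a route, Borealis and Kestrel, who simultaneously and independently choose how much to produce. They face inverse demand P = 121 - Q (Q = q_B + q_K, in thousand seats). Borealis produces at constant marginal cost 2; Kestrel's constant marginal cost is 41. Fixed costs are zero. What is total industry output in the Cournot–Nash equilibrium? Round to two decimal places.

Borealis's profit: π_B = (121 - Q)q_B - (2q_B). Setting ∂π_B/∂q_B = 0: 119 - 2q_B - (q_K) = 0.
Kestrel's profit: π_K = (121 - Q)q_K - (41q_K). Setting ∂π_K/∂q_K = 0: 80 - 2q_K - (q_B) = 0.
Best responses: q_B = (119 - q_K)/2, q_K = (80 - q_B)/2.
Substituting one into the other gives q_B = 158/3 and q_K = 41/3.
Total output Q = 158/3 + 41/3 = 199/3.

66.33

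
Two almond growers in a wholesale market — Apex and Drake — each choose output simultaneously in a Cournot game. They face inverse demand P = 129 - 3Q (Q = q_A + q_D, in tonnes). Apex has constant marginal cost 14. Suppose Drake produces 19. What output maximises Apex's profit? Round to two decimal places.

9.67

With the rival's output fixed at 19, Apex's profit is π_A = (129 - 3·19 - 3q_A)q_A - (14q_A) = (72 - 3q_A)q_A - (14q_A).
∂π_A/∂q_A = 58 - 6q_A = 0, so q_A = 29/3.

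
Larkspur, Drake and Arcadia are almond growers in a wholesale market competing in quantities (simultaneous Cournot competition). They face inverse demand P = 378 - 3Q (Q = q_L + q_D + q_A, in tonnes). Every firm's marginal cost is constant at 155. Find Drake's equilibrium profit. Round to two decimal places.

Each firm earns π_i = (378 - 3Q)q_i - 155q_i.
First-order condition (treating rivals' output as given): 223 - 6q_i - 3·Σ_{j≠i} q_j = 0.
With identical firms every q_j equals q_i, so Σ_{j≠i} q_j = 2q_i and 223 = 12q_i, giving q_i = 223/12.
Price P = 378 - 3·(223/4) = 843/4.
Drake's profit: (843/4 - 155)·(223/12) = 1036.0208.

1036.02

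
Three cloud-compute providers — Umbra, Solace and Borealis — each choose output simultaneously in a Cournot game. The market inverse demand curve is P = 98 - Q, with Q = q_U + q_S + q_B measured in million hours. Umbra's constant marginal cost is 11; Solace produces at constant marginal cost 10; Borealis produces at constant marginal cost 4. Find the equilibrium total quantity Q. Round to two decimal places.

67.25

Umbra's profit: π_U = (98 - Q)q_U - (11q_U). Setting ∂π_U/∂q_U = 0: 87 - 2q_U - (q_S + q_B) = 0.
Solace's first-order condition: 88 - 2q_S - (q_U + q_B) = 0.
Borealis's profit: π_B = (98 - Q)q_B - (4q_B). Setting ∂π_B/∂q_B = 0: 94 - 2q_B - (q_U + q_S) = 0.
Adding the 3 conditions: 269 − 2Q − 2Q = 0, i.e. Q = 269/4.
Back-substituting: q_U = (87 − 269/4) = 79/4, q_S = (88 − 269/4) = 83/4, q_B = (94 − 269/4) = 107/4.
Total output Q = 79/4 + 83/4 + 107/4 = 269/4.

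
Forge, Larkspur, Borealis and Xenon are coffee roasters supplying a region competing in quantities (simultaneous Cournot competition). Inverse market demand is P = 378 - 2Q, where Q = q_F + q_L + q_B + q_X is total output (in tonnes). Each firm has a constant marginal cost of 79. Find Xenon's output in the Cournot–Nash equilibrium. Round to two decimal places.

Each firm earns π_i = (378 - 2Q)q_i - 79q_i.
First-order condition (treating rivals' output as given): 299 - 4q_i - 2·Σ_{j≠i} q_j = 0.
With identical firms every q_j equals q_i, so Σ_{j≠i} q_j = 3q_i and 299 = 10q_i, giving q_i = 299/10.

29.90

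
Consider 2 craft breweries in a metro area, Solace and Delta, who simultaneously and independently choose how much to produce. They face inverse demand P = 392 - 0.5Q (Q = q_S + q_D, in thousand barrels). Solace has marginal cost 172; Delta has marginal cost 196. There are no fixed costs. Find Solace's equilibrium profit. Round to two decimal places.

13230.22

Solace's profit: π_S = (392 - 0.5Q)q_S - (172q_S). Setting ∂π_S/∂q_S = 0: 220 - q_S - (1/2)(q_D) = 0.
Delta's first-order condition: 196 - q_D - (1/2)(q_S) = 0.
Best responses: q_S = (220 - (1/2)q_D), q_D = (196 - (1/2)q_S).
Substituting one into the other gives q_S = 488/3 and q_D = 344/3.
Price P = 392 - (1/2)·(832/3) = 760/3.
Solace's profit: (760/3 - 172)·(488/3) = 13230.2222.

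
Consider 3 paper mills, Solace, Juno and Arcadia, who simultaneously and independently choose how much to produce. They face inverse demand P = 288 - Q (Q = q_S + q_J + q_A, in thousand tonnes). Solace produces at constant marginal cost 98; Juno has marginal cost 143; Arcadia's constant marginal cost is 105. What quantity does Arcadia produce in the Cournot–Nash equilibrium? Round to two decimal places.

53.50

Solace's profit: π_S = (288 - Q)q_S - (98q_S). Setting ∂π_S/∂q_S = 0: 190 - 2q_S - (q_J + q_A) = 0.
Juno's profit: π_J = (288 - Q)q_J - (143q_J). Setting ∂π_J/∂q_J = 0: 145 - 2q_J - (q_S + q_A) = 0.
Arcadia's profit: π_A = (288 - Q)q_A - (105q_A). Setting ∂π_A/∂q_A = 0: 183 - 2q_A - (q_S + q_J) = 0.
Summing all 3 equations gives 518 − 4Q = 0, hence Q = 259/2.
Back-substituting: q_S = (190 − 259/2) = 121/2, q_J = (145 − 259/2) = 31/2, q_A = (183 − 259/2) = 107/2.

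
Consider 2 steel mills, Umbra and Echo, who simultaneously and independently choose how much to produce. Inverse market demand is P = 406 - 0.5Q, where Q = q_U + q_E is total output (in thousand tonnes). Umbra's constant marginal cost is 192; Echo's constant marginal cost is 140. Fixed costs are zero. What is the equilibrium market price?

Umbra's profit: π_U = (406 - 0.5Q)q_U - (192q_U). Setting ∂π_U/∂q_U = 0: 214 - q_U - (1/2)(q_E) = 0.
Echo's profit: π_E = (406 - 0.5Q)q_E - (140q_E). Setting ∂π_E/∂q_E = 0: 266 - q_E - (1/2)(q_U) = 0.
Rearranging gives the reaction functions q_U = (214 - (1/2)q_E) and q_E = (266 - (1/2)q_U).
Substituting one into the other gives q_U = 108 and q_E = 212.
Total output Q = 320, so price P = 406 - (1/2)·320 = 246.

246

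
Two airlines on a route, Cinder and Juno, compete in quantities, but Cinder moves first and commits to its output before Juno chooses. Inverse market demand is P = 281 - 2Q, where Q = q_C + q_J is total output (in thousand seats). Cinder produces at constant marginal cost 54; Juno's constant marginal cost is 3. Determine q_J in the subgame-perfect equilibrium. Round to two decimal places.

The follower Juno best-responds to any q_C: π_J = (281 - 2Q)q_J - 3q_J.
Follower FOC: 278 - 2q_C - 4q_J = 0, so q_J(q_C) = (278 - 2q_C)/4.
Cinder substitutes q_J(q_C) into its own profit: π_C = q_C(281 - 2q_C - (278 - 2q_C)/2) - 54q_C = (142 - q_C)q_C - 54q_C.
Leader FOC: 88 - 2q_C = 0, so q_C = 44.
Then q_J = (278 - 2·44)/4 = 95/2.

47.50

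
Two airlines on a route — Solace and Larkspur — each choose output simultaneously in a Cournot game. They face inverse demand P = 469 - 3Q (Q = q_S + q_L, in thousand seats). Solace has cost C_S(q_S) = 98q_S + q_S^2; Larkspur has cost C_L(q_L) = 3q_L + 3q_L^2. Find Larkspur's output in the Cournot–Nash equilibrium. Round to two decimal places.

Solace's profit: π_S = (469 - 3Q)q_S - (98q_S + q_S²). Setting ∂π_S/∂q_S = 0: 371 - 8q_S - 3(q_L) = 0.
Larkspur's first-order condition: 466 - 12q_L - 3(q_S) = 0.
Best responses: q_S = (371 - 3q_L)/8, q_L = (466 - 3q_S)/12.
Solving the pair: q_S = 1018/29, q_L = 30.0575.

30.06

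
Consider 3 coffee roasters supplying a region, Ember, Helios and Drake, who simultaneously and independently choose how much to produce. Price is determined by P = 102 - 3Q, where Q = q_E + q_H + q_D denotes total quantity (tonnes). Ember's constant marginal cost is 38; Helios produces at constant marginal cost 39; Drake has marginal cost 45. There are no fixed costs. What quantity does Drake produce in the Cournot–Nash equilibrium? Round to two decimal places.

Ember's profit: π_E = (102 - 3Q)q_E - (38q_E). Setting ∂π_E/∂q_E = 0: 64 - 6q_E - 3(q_H + q_D) = 0.
Helios's profit: π_H = (102 - 3Q)q_H - (39q_H). Setting ∂π_H/∂q_H = 0: 63 - 6q_H - 3(q_E + q_D) = 0.
Drake's first-order condition: 57 - 6q_D - 3(q_E + q_H) = 0.
Summing all 3 equations gives 184 − 12Q = 0, hence Q = 46/3.
Back-substituting: q_E = (64 − 46)/3 = 6, q_H = (63 − 46)/3 = 17/3, q_D = (57 − 46)/3 = 11/3.

3.67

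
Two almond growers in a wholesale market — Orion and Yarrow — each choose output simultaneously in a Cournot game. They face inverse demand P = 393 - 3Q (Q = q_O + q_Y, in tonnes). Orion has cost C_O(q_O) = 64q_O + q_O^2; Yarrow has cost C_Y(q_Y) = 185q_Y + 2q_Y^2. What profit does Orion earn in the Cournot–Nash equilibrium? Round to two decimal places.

5639.80

Orion's profit: π_O = (393 - 3Q)q_O - (64q_O + q_O²). Setting ∂π_O/∂q_O = 0: 329 - 8q_O - 3(q_Y) = 0.
Yarrow's profit: π_Y = (393 - 3Q)q_Y - (185q_Y + 2q_Y²). Setting ∂π_Y/∂q_Y = 0: 208 - 10q_Y - 3(q_O) = 0.
Rearranging gives the reaction functions q_O = (329 - 3q_Y)/8 and q_Y = (208 - 3q_O)/10.
Solving the pair: q_O = 37.5493, q_Y = 677/71.
Price P = 393 - 3·47.0845 = 251.7465.
Orion's profit: 251.7465·37.5493 - 64·37.5493 - 37.5493² = 5639.7985.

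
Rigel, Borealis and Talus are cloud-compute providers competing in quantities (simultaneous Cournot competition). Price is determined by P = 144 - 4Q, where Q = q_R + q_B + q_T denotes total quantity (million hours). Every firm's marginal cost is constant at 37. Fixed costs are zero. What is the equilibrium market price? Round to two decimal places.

63.75

A representative firm's profit is π_i = q_i(144 - 4Q) - 37q_i.
Setting ∂π_i/∂q_i = 0 with rivals' quantities fixed: 107 - 8q_i - 4·Σ_{j≠i} q_j = 0.
With identical firms every q_j equals q_i, so Σ_{j≠i} q_j = 2q_i and 107 = 16q_i, giving q_i = 107/16.
Total output Q = 321/16, so price P = 144 - 4·(321/16) = 255/4.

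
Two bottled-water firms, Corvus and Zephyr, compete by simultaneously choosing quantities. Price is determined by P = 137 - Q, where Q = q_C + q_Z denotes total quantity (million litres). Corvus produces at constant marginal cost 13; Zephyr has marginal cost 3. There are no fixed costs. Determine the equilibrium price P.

51

Corvus's profit: π_C = (137 - Q)q_C - (13q_C). Setting ∂π_C/∂q_C = 0: 124 - 2q_C - (q_Z) = 0.
Zephyr's profit: π_Z = (137 - Q)q_Z - (3q_Z). Setting ∂π_Z/∂q_Z = 0: 134 - 2q_Z - (q_C) = 0.
Rearranging gives the reaction functions q_C = (124 - q_Z)/2 and q_Z = (134 - q_C)/2.
Solving the pair: q_C = 38, q_Z = 48.
Total output Q = 86, so price P = 137 - 86 = 51.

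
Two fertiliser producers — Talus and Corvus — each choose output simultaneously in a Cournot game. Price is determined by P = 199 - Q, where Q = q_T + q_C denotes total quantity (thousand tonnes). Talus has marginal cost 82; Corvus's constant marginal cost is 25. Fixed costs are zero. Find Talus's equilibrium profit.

400

Talus's profit: π_T = (199 - Q)q_T - (82q_T). Setting ∂π_T/∂q_T = 0: 117 - 2q_T - (q_C) = 0.
Corvus's first-order condition: 174 - 2q_C - (q_T) = 0.
Rearranging gives the reaction functions q_T = (117 - q_C)/2 and q_C = (174 - q_T)/2.
Solving the pair: q_T = 20, q_C = 77.
Price P = 199 - 97 = 102.
Talus's profit: (102 - 82)·20 = 400.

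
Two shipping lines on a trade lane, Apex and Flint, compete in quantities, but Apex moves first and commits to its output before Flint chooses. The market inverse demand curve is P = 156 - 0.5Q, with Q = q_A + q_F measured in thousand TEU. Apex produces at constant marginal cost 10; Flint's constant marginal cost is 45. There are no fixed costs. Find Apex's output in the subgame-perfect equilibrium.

The follower Flint best-responds to any q_A: π_F = (156 - 0.5Q)q_F - 45q_F.
∂π_F/∂q_F = 111 - (1/2)q_A - q_F = 0 gives the reaction function q_F = (111 - (1/2)q_A).
The leader anticipates this reaction. Substituting into P = 156 - 0.5Q gives P = 201/2 - (1/4)q_A, so π_A = (201/2 - (1/4)q_A)q_A - 10q_A.
The leader's first-order condition 181/2 - (1/2)q_A = 0 yields q_A = 181.
Then q_F = (111 - (1/2)·181) = 41/2.

181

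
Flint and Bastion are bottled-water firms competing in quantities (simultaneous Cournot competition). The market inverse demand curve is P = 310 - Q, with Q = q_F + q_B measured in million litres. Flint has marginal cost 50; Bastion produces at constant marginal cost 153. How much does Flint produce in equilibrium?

121

Flint's profit: π_F = (310 - Q)q_F - (50q_F). Setting ∂π_F/∂q_F = 0: 260 - 2q_F - (q_B) = 0.
Bastion's first-order condition: 157 - 2q_B - (q_F) = 0.
Rearranging gives the reaction functions q_F = (260 - q_B)/2 and q_B = (157 - q_F)/2.
Solving the pair: q_F = 121, q_B = 18.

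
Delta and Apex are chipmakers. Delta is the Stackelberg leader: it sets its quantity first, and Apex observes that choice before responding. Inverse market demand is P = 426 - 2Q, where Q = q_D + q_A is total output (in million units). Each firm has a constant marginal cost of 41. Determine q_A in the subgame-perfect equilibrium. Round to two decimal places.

The follower Apex best-responds to any q_D: π_A = (426 - 2Q)q_A - 41q_A.
Setting the follower's marginal profit to zero, 385 - 2q_D - 4q_A = 0, i.e. q_A = (385 - 2q_D)/4.
The leader anticipates this reaction. Substituting into P = 426 - 2Q gives P = 467/2 - q_D, so π_D = (467/2 - q_D)q_D - 41q_D.
Leader FOC: 385/2 - 2q_D = 0, so q_D = 385/4.
Then q_A = (385 - 2·(385/4))/4 = 385/8.

48.13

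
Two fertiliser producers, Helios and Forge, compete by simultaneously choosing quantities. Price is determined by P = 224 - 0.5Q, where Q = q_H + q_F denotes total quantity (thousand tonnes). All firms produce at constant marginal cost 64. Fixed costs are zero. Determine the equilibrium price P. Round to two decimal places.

Each firm earns π_i = (224 - 0.5Q)q_i - 64q_i.
First-order condition (treating rivals' output as given): 160 - q_i - (1/2)q_j = 0.
By symmetry each firm produces the same amount; substituting q_j = q_i yields q_i = 160/(3/2) = 320/3.
Total output Q = 640/3, so price P = 224 - (1/2)·(640/3) = 352/3.

117.33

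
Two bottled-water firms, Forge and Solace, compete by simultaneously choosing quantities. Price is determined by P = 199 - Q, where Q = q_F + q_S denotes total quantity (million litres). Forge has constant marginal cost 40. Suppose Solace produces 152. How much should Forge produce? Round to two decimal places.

3.50

With the rival's output fixed at 152, Forge's profit is π_F = (199 - 152 - q_F)q_F - (40q_F) = (47 - q_F)q_F - (40q_F).
∂π_F/∂q_F = 7 - 2q_F = 0, so q_F = 7/2.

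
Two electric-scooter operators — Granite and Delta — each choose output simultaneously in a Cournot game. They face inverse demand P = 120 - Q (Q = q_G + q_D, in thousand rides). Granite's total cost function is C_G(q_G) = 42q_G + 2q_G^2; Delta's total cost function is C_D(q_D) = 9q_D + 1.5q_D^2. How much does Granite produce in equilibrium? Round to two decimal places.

Granite's profit: π_G = (120 - Q)q_G - (42q_G + 2q_G²). Setting ∂π_G/∂q_G = 0: 78 - 6q_G - (q_D) = 0.
Delta's first-order condition: 111 - 5q_D - (q_G) = 0.
So q_G = (78 - q_D)/6 and q_D = (111 - q_G)/5.
Substituting one into the other gives q_G = 279/29 and q_D = 588/29.

9.62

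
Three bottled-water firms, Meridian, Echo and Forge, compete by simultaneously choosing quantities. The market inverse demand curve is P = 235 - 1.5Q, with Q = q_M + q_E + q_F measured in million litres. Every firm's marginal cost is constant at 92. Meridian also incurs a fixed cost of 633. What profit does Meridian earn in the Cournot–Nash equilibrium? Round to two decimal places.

A representative firm's profit is π_i = q_i(235 - 1.5Q) - 92q_i.
Setting ∂π_i/∂q_i = 0 with rivals' quantities fixed: 143 - 3q_i - (3/2)·Σ_{j≠i} q_j = 0.
With identical firms every q_j equals q_i, so Σ_{j≠i} q_j = 2q_i and 143 = 6q_i, giving q_i = 143/6.
Price P = 235 - (3/2)·(143/2) = 511/4.
Meridian's profit: (511/4 - 92)·(143/6) - 633 = 219.0417.

219.04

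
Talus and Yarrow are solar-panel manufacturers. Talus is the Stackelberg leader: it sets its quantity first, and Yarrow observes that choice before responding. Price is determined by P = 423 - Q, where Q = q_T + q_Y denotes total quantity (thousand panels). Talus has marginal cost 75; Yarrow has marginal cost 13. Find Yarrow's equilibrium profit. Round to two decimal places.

Solve by backward induction. Given q_T, the follower Yarrow maximises π_Y = (423 - q_T - q_Y)q_Y - 13q_Y.
∂π_Y/∂q_Y = 410 - q_T - 2q_Y = 0 gives the reaction function q_Y = (410 - q_T)/2.
The leader anticipates this reaction. Substituting into P = 423 - Q gives P = 218 - (1/2)q_T, so π_T = (218 - (1/2)q_T)q_T - 75q_T.
Maximising: ∂π_T/∂q_T = 143 - q_T = 0, giving q_T = 143.
Then q_Y = (410 - 143)/2 = 267/2.
Price P = 423 - 553/2 = 293/2.
Yarrow's profit: (293/2 - 13)·(267/2) = 17822.2500.

17822.25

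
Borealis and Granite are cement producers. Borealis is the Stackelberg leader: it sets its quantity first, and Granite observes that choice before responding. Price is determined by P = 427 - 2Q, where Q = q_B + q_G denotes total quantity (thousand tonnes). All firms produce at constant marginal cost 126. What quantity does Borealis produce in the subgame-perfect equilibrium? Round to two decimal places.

The follower Granite best-responds to any q_B: π_G = (427 - 2Q)q_G - 126q_G.
Setting the follower's marginal profit to zero, 301 - 2q_B - 4q_G = 0, i.e. q_G = (301 - 2q_B)/4.
Borealis substitutes q_G(q_B) into its own profit: π_B = q_B(427 - 2q_B - (301 - 2q_B)/2) - 126q_B = (553/2 - q_B)q_B - 126q_B.
Maximising: ∂π_B/∂q_B = 301/2 - 2q_B = 0, giving q_B = 301/4.
Then q_G = (301 - 2·(301/4))/4 = 301/8.

75.25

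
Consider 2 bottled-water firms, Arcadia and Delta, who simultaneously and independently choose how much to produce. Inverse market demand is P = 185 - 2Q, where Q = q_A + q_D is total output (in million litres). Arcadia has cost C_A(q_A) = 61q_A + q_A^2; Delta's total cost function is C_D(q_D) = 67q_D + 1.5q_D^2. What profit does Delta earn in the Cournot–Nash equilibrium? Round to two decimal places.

512.88

Arcadia's profit: π_A = (185 - 2Q)q_A - (61q_A + q_A²). Setting ∂π_A/∂q_A = 0: 124 - 6q_A - 2(q_D) = 0.
Delta's profit: π_D = (185 - 2Q)q_D - (67q_D + (3/2)q_D²). Setting ∂π_D/∂q_D = 0: 118 - 7q_D - 2(q_A) = 0.
Rearranging gives the reaction functions q_A = (124 - 2q_D)/6 and q_D = (118 - 2q_A)/7.
Substituting one into the other gives q_A = 316/19 and q_D = 230/19.
Price P = 185 - 2·(546/19) = 127.5263.
Delta's profit: 127.5263·(230/19) - 67·(230/19) - (3/2)(230/19)² = 512.8809.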